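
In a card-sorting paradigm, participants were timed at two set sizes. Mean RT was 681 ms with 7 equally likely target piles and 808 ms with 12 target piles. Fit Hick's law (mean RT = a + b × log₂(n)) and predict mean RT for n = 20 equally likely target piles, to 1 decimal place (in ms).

928.4 ms

Solve the two-equation system in a and b:
  b = (808 − 681) / (log₂ 12 − log₂ 7) = 127 / (3.5850 − 2.8074) = 163.321 ms/bit
  a = 681 − 163.321 × 2.8074 = 222.499 ms
Then RT(20) = 222.499 + 163.321 × log₂ 20 = 222.499 + 163.321 × 4.3219 ≈ 928.362 ms.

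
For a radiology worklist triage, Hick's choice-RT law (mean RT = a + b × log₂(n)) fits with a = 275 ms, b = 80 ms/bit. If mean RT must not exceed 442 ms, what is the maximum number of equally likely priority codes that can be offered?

4

Set 275 + 80·log₂ n ≤ 442 → log₂ n ≤ (442 − 275)/80 = 2.0875.
So n ≤ 2^2.0875 = 4.250; the largest integer n is 4.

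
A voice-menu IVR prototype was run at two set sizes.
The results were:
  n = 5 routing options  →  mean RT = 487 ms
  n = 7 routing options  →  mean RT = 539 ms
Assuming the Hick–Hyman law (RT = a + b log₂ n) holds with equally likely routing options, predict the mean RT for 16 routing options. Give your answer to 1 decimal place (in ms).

Fit slope and intercept:
  b = (539 − 487) / (log₂ 7 − log₂ 5) = 52 / (2.8074 − 2.3219) = 107.122 ms/bit
  a = 487 − 107.122 × 2.3219 = 238.270 ms
Then RT(16) = 238.270 + 107.122 × log₂ 16 = 238.270 + 107.122 × 4 ≈ 666.759 ms.

666.8 ms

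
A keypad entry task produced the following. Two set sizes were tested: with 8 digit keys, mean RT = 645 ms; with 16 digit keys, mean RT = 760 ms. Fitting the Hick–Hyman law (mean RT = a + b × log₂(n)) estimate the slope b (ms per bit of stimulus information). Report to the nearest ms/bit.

115 ms/bit

b = (RT₂ − RT₁)/(log₂ n₂ − log₂ n₁) = (760 − 645)/(4 − 3) = 115 ms/bit.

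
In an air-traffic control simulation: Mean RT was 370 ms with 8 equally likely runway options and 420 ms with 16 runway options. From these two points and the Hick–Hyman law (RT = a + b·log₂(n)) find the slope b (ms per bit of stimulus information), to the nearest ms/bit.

50 ms/bit

Slope: b = (420 − 370) / (log₂ 16 − log₂ 8) = 50/1.0000 = 50 ms/bit.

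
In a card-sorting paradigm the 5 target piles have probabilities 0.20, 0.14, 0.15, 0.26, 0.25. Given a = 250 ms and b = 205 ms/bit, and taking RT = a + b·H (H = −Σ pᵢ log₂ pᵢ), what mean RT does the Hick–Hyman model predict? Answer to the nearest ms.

717 ms

H = 0.20·log₂(1/0.20) + 0.14·log₂(1/0.14) + 0.15·log₂(1/0.15) + 0.26·log₂(1/0.26) + 0.25·log₂(1/0.25) = 2.2773 bits.
RT = 250 + 205 × 2.2773 = 716.85 ms.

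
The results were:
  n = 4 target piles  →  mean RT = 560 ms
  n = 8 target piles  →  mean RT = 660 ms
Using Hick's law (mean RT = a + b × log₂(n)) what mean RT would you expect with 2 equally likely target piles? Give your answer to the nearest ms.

Solve the two-equation system in a and b:
  b = (660 − 560) / (log₂ 8 − log₂ 4) = 100 / (3 − 2) = 100 ms/bit
  a = 560 − 100 × 2 = 360 ms
Then RT(2) = 360 + 100 × log₂ 2 = 360 + 100 × 1 ≈ 460.000 ms.

460 ms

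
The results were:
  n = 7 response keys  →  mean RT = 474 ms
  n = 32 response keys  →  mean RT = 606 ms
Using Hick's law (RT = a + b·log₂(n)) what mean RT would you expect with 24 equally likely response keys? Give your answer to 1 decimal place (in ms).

581.0 ms

RT is linear in log₂ n, so two points fix the line:
  b = (606 − 474) / (log₂ 32 − log₂ 7) = 132 / (5 − 2.8074) = 60.201 ms/bit
  a = 474 − 60.201 × 2.8074 = 304.994 ms
Then RT(24) = 304.994 + 60.201 × log₂ 24 = 304.994 + 60.201 × 4.5850 ≈ 581.014 ms.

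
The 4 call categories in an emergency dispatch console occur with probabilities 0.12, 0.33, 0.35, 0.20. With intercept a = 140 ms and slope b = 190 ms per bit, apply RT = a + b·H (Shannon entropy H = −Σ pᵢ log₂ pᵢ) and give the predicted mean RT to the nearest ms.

499 ms

H = 0.12·log₂(1/0.12) + 0.33·log₂(1/0.33) + 0.35·log₂(1/0.35) + 0.20·log₂(1/0.20) = 1.8894 bits.
RT = 140 + 190 × 1.8894 = 498.98 ms.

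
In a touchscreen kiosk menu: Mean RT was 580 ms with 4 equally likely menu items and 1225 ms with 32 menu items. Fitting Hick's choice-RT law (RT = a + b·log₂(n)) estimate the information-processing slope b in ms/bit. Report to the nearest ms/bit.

The slope on a log₂ axis is (1225 − 580) / (5 − 2) = 215 ms/bit.

215 ms/bit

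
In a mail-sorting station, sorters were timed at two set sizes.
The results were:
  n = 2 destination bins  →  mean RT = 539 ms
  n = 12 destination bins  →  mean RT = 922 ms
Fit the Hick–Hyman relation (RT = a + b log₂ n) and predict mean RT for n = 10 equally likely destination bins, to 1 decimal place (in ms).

883.0 ms

Solve the two-equation system in a and b:
  b = (922 − 539) / (log₂ 12 − log₂ 2) = 383 / (3.5850 − 1) = 148.165 ms/bit
  a = 539 − 148.165 × 1 = 390.835 ms
Then RT(10) = 390.835 + 148.165 × log₂ 10 = 390.835 + 148.165 × 3.3219 ≈ 883.028 ms.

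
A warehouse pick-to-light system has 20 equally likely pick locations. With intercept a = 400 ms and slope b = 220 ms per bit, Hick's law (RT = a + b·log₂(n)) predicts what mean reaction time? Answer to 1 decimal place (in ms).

log₂(20) = 4.3219 bits, so RT = 400 + 220 × 4.3219 ≈ 1350.824 ms.

1350.8 ms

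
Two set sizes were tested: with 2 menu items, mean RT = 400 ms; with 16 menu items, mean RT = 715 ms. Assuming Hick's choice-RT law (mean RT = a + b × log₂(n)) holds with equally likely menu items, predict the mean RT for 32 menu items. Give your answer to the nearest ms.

820 ms

Solve the two-equation system in a and b:
  b = (715 − 400) / (log₂ 16 − log₂ 2) = 315 / (4 − 1) = 105 ms/bit
  a = 400 − 105 × 1 = 295 ms
Then RT(32) = 295 + 105 × log₂ 32 = 295 + 105 × 5 ≈ 820.000 ms.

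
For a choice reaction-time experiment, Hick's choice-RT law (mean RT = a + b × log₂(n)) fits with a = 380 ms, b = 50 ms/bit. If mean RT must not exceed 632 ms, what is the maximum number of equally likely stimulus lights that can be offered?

32

Set 380 + 50·log₂ n ≤ 632 → log₂ n ≤ (632 − 380)/50 = 5.0400.
So n ≤ 2^5.0400 = 32.900; the largest integer n is 32.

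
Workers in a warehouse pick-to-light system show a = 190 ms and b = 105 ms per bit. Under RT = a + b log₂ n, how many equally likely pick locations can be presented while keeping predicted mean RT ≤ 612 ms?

105·log₂ n ≤ 612 − 190 = 422, giving log₂ n ≤ 4.0190 and n ≤ 16.213. The largest whole number is 16.

16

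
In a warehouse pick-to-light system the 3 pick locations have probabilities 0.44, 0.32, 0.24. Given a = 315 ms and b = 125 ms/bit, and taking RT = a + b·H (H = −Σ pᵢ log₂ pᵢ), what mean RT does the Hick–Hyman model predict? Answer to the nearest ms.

Entropy contributions −pᵢ log₂ pᵢ: 0.5211, 0.5260, 0.4941; sum H = 1.5413 bits.
RT = a + bH = 315 + 125·1.5413 = 507.66 ms.

508 ms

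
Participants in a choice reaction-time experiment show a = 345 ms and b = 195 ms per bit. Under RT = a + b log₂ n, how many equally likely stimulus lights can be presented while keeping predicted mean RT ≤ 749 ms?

195·log₂ n ≤ 749 − 345 = 404, giving log₂ n ≤ 2.0718 and n ≤ 4.204. The largest whole number is 4.

4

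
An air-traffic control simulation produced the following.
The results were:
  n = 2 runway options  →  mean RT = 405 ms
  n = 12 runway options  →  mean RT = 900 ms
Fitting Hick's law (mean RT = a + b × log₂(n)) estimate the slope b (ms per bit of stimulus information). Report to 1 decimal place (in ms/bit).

191.5 ms/bit

b = (RT₂ − RT₁)/(log₂ n₂ − log₂ n₁) = (900 − 405)/(3.5850 − 1) = 191.492 ms/bit.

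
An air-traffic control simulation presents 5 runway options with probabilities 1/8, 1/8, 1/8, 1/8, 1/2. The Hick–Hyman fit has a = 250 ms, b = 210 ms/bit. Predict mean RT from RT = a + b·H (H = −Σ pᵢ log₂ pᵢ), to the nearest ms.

670 ms

Each term −pᵢ log₂ pᵢ: 0.125·3 + 0.125·3 + 0.125·3 + 0.125·3 + 0.5·1; summed, H = 2.000 bits.
Mean RT = a + bH = 250 + 210·2.000 = 670.00 ms.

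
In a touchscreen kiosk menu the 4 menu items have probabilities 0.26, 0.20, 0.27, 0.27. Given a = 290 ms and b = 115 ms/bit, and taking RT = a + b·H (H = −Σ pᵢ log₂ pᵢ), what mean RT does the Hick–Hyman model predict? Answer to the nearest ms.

519 ms

Entropy contributions −pᵢ log₂ pᵢ: 0.5053, 0.4644, 0.5100, 0.5100; sum H = 1.9897 bits.
RT = a + bH = 290 + 115·1.9897 = 518.82 ms.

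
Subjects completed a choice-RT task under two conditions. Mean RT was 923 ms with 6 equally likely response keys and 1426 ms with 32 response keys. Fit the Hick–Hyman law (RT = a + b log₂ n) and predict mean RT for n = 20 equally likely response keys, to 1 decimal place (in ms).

1284.8 ms

With log₂ n on the abscissa the relation is linear; from the two conditions:
  b = (1426 − 923) / (log₂ 32 − log₂ 6) = 503 / (5 − 2.5850) = 208.278 ms/bit
  a = 923 − 208.278 × 2.5850 = 384.608 ms
Then RT(20) = 384.608 + 208.278 × log₂ 20 = 384.608 + 208.278 × 4.3219 ≈ 1284.772 ms.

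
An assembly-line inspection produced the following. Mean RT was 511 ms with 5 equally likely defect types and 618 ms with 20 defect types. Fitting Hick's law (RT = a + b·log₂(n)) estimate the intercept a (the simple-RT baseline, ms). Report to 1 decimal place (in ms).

386.8 ms

b = (RT₂ − RT₁)/(log₂ n₂ − log₂ n₁) = (618 − 511)/(4.3219 − 2.3219) = 53.500 ms/bit.
Intercept: a = 511 − 53.500·log₂(5) = 386.777 ms.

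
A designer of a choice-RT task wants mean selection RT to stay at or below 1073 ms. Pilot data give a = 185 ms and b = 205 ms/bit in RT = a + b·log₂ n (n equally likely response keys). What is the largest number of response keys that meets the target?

Set 185 + 205·log₂ n ≤ 1073 → log₂ n ≤ (1073 − 185)/205 = 4.3317.
So n ≤ 2^4.3317 = 20.136; the largest integer n is 20.

20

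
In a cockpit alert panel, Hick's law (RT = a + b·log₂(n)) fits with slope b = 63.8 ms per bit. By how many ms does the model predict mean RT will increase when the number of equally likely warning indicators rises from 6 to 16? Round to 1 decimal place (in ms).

90.3 ms

Only the slope matters, since a is common to both: ΔRT = b·log₂(n₂/n₁).
log₂(16) − log₂(6) = 4 − 2.5850 = 1.4150.
ΔRT = 63.8 × 1.4150 = 90.279 ms.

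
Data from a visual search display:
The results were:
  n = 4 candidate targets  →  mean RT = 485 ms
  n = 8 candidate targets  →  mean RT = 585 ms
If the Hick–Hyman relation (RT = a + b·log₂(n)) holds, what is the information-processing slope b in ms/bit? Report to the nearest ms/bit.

100 ms/bit

The slope on a log₂ axis is (585 − 485) / (3 − 2) = 100 ms/bit.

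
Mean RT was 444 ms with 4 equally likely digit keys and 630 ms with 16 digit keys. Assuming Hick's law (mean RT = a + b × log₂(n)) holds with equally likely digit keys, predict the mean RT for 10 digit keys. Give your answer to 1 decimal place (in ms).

With log₂ n on the abscissa the relation is linear; from the two conditions:
  b = (630 − 444) / (log₂ 16 − log₂ 4) = 186 / (4 − 2) = 93.000 ms/bit
  a = 444 − 93.000 × 2 = 258.000 ms
Then RT(10) = 258.000 + 93.000 × log₂ 10 = 258.000 + 93.000 × 3.3219 ≈ 566.939 ms.

566.9 ms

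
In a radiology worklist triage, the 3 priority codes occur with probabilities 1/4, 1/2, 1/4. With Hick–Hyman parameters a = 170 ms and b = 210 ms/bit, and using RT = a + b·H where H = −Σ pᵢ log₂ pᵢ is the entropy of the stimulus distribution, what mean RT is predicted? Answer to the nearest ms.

Each term −pᵢ log₂ pᵢ: 0.25·2 + 0.5·1 + 0.25·2; summed, H = 1.500 bits.
Mean RT = a + bH = 170 + 210·1.500 = 485.00 ms.

485 ms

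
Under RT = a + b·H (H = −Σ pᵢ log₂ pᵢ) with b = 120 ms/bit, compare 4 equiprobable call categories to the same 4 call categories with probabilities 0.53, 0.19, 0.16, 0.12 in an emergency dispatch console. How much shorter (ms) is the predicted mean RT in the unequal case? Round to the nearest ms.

32 ms

The RT saving is b·ΔH. Equiprobable H₀ = log₂(4) = 2.0000 bits; with the given probabilities H = 1.7308 bits.
b·(H₀ − H) = 120 × (2.0000 − 1.7308) = 32.31 ms.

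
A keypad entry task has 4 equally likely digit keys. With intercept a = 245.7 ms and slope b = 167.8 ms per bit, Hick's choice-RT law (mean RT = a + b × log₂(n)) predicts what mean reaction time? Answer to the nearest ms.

log₂(4) = 2 bits, so RT = 245.7 + 167.8 × 2 ≈ 581.300 ms.

581 ms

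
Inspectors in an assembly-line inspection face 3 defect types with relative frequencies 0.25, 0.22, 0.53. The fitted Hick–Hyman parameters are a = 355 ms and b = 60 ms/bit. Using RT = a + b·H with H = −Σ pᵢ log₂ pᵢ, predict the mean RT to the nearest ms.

H = 0.25·log₂(1/0.25) + 0.22·log₂(1/0.22) + 0.53·log₂(1/0.53) = 1.4660 bits.
RT = 355 + 60 × 1.4660 = 442.96 ms.

443 ms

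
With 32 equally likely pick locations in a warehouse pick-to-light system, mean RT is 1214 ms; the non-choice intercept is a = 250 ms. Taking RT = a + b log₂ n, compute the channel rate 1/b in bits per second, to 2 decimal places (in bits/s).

b = (1214 − 250)/log₂ 32 = 964/5 = 192.800 ms per bit = 0.19280 s/bit; the reciprocal is 5.187 bits/s.

5.19 bits/s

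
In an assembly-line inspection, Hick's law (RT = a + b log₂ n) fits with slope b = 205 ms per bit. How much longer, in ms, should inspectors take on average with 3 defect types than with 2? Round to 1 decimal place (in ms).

Only the slope matters, since a is common to both: ΔRT = b·log₂(n₂/n₁).
log₂(3) − log₂(2) = 1.5850 − 1 = 0.5850.
ΔRT = 205 × 0.5850 = 119.917 ms.

119.9 ms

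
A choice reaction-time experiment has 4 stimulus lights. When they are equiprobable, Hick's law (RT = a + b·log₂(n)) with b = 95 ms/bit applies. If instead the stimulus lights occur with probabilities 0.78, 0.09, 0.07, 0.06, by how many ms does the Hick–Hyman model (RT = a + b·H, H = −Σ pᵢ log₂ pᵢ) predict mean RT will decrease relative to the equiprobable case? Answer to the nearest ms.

85 ms

The RT saving is b·ΔH. Equiprobable H₀ = log₂(4) = 2.0000 bits; with the given probabilities H = 1.1043 bits.
b·(H₀ − H) = 95 × (2.0000 − 1.1043) = 85.09 ms.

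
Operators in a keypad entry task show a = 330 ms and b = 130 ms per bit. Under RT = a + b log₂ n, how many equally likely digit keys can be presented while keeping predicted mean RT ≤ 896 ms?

20

Information budget: (896 − 330)/130 = 4.3538 bits, so n ≤ 2^4.3538 = 20.447 → at most 20.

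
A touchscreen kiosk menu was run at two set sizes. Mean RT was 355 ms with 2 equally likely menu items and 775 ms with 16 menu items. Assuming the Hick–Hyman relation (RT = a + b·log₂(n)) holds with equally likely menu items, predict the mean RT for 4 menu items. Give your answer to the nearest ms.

Fit slope and intercept:
  b = (775 − 355) / (log₂ 16 − log₂ 2) = 420 / (4 − 1) = 140 ms/bit
  a = 355 − 140 × 1 = 215 ms
Then RT(4) = 215 + 140 × log₂ 4 = 215 + 140 × 2 ≈ 495.000 ms.

495 ms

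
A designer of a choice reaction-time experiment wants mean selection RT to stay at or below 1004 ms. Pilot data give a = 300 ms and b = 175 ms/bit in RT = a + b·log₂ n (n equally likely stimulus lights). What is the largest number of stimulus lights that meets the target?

Information budget: (1004 − 300)/175 = 4.0229 bits, so n ≤ 2^4.0229 = 16.256 → at most 16.

16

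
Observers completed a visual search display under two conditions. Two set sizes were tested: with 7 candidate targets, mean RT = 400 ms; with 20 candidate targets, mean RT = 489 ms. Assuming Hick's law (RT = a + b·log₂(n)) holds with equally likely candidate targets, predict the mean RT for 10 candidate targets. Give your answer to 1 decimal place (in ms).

Solve the two-equation system in a and b:
  b = (489 − 400) / (log₂ 20 − log₂ 7) = 89 / (4.3219 − 2.8074) = 58.762 ms/bit
  a = 400 − 58.762 × 2.8074 = 235.033 ms
Then RT(10) = 235.033 + 58.762 × log₂ 10 = 235.033 + 58.762 × 3.3219 ≈ 430.238 ms.

430.2 ms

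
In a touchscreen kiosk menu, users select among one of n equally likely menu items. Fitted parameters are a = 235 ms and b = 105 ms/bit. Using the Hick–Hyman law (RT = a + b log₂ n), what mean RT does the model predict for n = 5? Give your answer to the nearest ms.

479 ms

log₂(5) = 2.3219 bits, so RT = 235 + 105 × 2.3219 ≈ 478.802 ms.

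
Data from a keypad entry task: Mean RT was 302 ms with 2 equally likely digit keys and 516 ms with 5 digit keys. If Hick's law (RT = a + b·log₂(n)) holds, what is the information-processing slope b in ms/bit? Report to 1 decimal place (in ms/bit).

161.9 ms/bit

b = (RT₂ − RT₁)/(log₂ n₂ − log₂ n₁) = (516 − 302)/(2.3219 − 1) = 161.885 ms/bit.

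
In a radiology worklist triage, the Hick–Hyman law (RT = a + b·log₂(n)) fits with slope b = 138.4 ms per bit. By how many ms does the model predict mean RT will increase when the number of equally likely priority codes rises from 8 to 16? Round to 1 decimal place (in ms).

138.4 ms

The intercept a cancels: ΔRT = b·(log₂ n₂ − log₂ n₁) = b·log₂(n₂/n₁).
log₂(16) − log₂(8) = log₂(16/8) = log₂(2) = 1.
ΔRT = 138.4 × 1.0000 = 138.400 ms.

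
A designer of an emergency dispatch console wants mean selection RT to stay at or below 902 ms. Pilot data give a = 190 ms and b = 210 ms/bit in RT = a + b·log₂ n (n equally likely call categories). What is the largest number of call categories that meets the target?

10

Information budget: (902 − 190)/210 = 3.3905 bits, so n ≤ 2^3.3905 = 10.487 → at most 10.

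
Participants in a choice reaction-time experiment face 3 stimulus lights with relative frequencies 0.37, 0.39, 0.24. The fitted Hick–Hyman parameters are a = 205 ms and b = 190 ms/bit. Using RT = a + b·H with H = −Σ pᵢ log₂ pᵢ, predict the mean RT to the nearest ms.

500 ms

H = 0.37·log₂(1/0.37) + 0.39·log₂(1/0.39) + 0.24·log₂(1/0.24) = 1.5547 bits.
RT = 205 + 190 × 1.5547 = 500.39 ms.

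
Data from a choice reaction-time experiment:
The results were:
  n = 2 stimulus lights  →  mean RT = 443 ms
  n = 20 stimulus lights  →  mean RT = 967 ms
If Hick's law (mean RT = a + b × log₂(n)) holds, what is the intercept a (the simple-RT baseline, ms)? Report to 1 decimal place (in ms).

285.3 ms

b = (RT₂ − RT₁)/(log₂ n₂ − log₂ n₁) = (967 − 443)/(4.3219 − 1) = 157.740 ms/bit.
Intercept: a = 443 − 157.740·log₂(2) = 285.260 ms.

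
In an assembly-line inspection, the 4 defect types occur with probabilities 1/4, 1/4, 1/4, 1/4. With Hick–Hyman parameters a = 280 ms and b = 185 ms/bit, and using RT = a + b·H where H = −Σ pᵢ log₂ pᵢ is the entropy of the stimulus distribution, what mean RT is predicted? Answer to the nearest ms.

Each term −pᵢ log₂ pᵢ: 0.25·2 + 0.25·2 + 0.25·2 + 0.25·2; summed, H = 2.000 bits.
Mean RT = a + bH = 280 + 185·2.000 = 650.00 ms.

650 ms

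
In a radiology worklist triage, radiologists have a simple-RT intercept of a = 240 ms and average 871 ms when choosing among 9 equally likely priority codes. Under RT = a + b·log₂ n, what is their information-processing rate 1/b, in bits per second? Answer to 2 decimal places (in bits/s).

5.02 bits/s

Choice component = 871 − 240 = 631 ms over log₂(9) = 3.1699 bits.
b = 631 / 3.1699 = 199.058 ms/bit, so 1/b = 5.024 bits/s.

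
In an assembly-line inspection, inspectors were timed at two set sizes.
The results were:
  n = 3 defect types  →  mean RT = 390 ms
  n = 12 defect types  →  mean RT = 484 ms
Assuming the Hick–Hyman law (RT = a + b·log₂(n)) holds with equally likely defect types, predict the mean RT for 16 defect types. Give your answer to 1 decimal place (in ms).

Solve the two-equation system in a and b:
  b = (484 − 390) / (log₂ 12 − log₂ 3) = 94 / (3.5850 − 1.5850) = 47.000 ms/bit
  a = 390 − 47.000 × 1.5850 = 315.507 ms
Then RT(16) = 315.507 + 47.000 × log₂ 16 = 315.507 + 47.000 × 4 ≈ 503.507 ms.

503.5 ms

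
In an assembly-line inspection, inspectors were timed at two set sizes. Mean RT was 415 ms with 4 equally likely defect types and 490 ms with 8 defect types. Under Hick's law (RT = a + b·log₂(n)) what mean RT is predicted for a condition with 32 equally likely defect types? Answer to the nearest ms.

640 ms

RT is linear in log₂ n, so two points fix the line:
  b = (490 − 415) / (log₂ 8 − log₂ 4) = 75 / (3 − 2) = 75 ms/bit
  a = 415 − 75 × 2 = 265 ms
Then RT(32) = 265 + 75 × log₂ 32 = 265 + 75 × 5 ≈ 640.000 ms.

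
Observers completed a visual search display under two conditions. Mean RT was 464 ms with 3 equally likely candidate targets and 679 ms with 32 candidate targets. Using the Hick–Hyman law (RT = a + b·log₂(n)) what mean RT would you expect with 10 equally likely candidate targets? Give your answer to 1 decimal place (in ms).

With log₂ n on the abscissa the relation is linear; from the two conditions:
  b = (679 − 464) / (log₂ 32 − log₂ 3) = 215 / (5 − 1.5850) = 62.957 ms/bit
  a = 464 − 62.957 × 1.5850 = 364.216 ms
Then RT(10) = 364.216 + 62.957 × log₂ 10 = 364.216 + 62.957 × 3.3219 ≈ 573.354 ms.

573.4 ms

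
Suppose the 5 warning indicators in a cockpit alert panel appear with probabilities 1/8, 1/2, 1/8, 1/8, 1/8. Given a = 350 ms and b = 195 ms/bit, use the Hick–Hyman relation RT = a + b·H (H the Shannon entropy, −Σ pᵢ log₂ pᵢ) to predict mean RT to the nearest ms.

H = −Σ pᵢ log₂ pᵢ = 0.125·3 + 0.5·1 + 0.125·3 + 0.125·3 + 0.125·3 = 2.000 bits.
RT = 350 + 195 × 2.000 = 740.00 ms.

740 ms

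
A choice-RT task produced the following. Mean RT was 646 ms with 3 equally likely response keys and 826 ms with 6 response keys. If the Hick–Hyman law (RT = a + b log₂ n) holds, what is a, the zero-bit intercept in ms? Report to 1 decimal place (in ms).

360.7 ms

Slope: b = (826 − 646) / (log₂ 6 − log₂ 3) = 180/1.0000 = 180.000 ms/bit.
a = RT₁ − b·log₂ n₁ = 646 − 180.000 × 1.5850 = 360.707 ms.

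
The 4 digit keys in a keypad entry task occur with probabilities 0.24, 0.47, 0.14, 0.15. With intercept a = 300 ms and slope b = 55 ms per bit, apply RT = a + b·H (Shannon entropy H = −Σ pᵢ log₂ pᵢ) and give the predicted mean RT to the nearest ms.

H = 0.24·log₂(1/0.24) + 0.47·log₂(1/0.47) + 0.14·log₂(1/0.14) + 0.15·log₂(1/0.15) = 1.8137 bits.
RT = 300 + 55 × 1.8137 = 399.76 ms.

400 ms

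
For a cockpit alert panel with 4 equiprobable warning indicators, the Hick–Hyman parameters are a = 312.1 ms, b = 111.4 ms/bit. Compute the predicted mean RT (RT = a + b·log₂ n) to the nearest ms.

535 ms

log₂(4) = 2 bits, so RT = 312.1 + 111.4 × 2 ≈ 534.900 ms.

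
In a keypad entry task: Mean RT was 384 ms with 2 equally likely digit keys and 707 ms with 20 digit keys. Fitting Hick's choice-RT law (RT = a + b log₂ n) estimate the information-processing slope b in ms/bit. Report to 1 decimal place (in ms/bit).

The slope on a log₂ axis is (707 − 384) / (4.3219 − 1) = 97.233 ms/bit.

97.2 ms/bit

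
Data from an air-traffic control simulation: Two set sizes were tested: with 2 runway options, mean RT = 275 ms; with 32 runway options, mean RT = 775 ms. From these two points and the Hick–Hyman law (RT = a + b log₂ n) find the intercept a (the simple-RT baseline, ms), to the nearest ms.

The slope on a log₂ axis is (775 − 275) / (5 − 1) = 125 ms/bit.
a = RT₁ − b·log₂ n₁ = 275 − 125 × 1 = 150.000 ms.

150 ms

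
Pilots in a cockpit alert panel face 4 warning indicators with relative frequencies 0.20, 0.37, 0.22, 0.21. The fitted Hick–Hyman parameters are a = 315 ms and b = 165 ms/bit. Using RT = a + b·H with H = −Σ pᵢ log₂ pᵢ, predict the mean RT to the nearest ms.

637 ms

Entropy contributions −pᵢ log₂ pᵢ: 0.4644, 0.5307, 0.4806, 0.4728; sum H = 1.9485 bits.
RT = a + bH = 315 + 165·1.9485 = 636.50 ms.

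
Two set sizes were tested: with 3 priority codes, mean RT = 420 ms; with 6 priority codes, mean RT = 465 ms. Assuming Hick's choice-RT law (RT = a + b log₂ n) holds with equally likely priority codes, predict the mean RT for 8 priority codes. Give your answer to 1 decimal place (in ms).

Fit slope and intercept:
  b = (465 − 420) / (log₂ 6 − log₂ 3) = 45 / (2.5850 − 1.5850) = 45.000 ms/bit
  a = 420 − 45.000 × 1.5850 = 348.677 ms
Then RT(8) = 348.677 + 45.000 × log₂ 8 = 348.677 + 45.000 × 3 ≈ 483.677 ms.

483.7 ms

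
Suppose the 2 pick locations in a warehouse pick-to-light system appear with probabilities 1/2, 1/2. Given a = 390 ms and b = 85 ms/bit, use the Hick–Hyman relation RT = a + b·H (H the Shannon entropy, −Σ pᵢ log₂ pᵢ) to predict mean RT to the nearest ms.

Each term −pᵢ log₂ pᵢ: 0.5·1 + 0.5·1; summed, H = 1.000 bits.
Mean RT = a + bH = 390 + 85·1.000 = 475.00 ms.

475 ms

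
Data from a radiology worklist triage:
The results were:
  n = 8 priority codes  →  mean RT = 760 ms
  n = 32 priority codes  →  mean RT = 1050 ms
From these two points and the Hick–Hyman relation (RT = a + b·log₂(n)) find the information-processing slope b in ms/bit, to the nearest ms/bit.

The slope on a log₂ axis is (1050 − 760) / (5 − 3) = 145 ms/bit.

145 ms/bit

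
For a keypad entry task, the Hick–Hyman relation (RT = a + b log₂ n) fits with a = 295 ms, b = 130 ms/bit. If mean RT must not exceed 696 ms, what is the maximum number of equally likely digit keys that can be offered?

8

130·log₂ n ≤ 696 − 295 = 401, giving log₂ n ≤ 3.0846 and n ≤ 8.483. The largest whole number is 8.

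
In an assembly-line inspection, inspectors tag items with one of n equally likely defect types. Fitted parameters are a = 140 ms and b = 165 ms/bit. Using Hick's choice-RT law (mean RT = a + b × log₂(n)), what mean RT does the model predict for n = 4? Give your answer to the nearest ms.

log₂(4) = 2 bits, so RT = 140 + 165 × 2 ≈ 470.000 ms.

470 ms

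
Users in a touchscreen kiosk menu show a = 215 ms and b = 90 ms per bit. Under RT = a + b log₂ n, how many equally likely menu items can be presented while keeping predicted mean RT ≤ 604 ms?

20

Set 215 + 90·log₂ n ≤ 604 → log₂ n ≤ (604 − 215)/90 = 4.3222.
So n ≤ 2^4.3222 = 20.004; the largest integer n is 20.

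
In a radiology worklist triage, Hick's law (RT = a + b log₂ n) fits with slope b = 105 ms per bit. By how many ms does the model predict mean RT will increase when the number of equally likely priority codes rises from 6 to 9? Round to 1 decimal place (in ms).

61.4 ms

The intercept a cancels: ΔRT = b·(log₂ n₂ − log₂ n₁) = b·log₂(n₂/n₁).
log₂(9) − log₂(6) = 3.1699 − 2.5850 = 0.5850.
ΔRT = 105 × 0.5850 = 61.421 ms.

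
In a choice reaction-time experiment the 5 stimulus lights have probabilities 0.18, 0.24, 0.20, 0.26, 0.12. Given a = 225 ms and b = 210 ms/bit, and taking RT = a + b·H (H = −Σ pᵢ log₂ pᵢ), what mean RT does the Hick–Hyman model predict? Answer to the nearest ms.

703 ms

Entropy contributions −pᵢ log₂ pᵢ: 0.4453, 0.4941, 0.4644, 0.5053, 0.3671; sum H = 2.2762 bits.
RT = a + bH = 225 + 210·2.2762 = 703.00 ms.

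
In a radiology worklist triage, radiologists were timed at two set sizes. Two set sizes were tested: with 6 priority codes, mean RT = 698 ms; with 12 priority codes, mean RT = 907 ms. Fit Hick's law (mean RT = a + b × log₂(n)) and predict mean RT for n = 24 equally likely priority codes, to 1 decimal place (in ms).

1116.0 ms

Fit slope and intercept:
  b = (907 − 698) / (log₂ 12 − log₂ 6) = 209 / (3.5850 − 2.5850) = 209.000 ms/bit
  a = 698 − 209.000 × 2.5850 = 157.743 ms
Then RT(24) = 157.743 + 209.000 × log₂ 24 = 157.743 + 209.000 × 4.5850 ≈ 1116.000 ms.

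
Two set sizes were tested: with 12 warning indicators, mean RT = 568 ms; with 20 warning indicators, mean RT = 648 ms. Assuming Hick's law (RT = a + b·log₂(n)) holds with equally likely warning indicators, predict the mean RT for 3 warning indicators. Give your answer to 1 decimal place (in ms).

Solve the two-equation system in a and b:
  b = (648 − 568) / (log₂ 20 − log₂ 12) = 80 / (4.3219 − 3.5850) = 108.553 ms/bit
  a = 568 − 108.553 × 3.5850 = 178.841 ms
Then RT(3) = 178.841 + 108.553 × log₂ 3 = 178.841 + 108.553 × 1.5850 ≈ 350.894 ms.

350.9 ms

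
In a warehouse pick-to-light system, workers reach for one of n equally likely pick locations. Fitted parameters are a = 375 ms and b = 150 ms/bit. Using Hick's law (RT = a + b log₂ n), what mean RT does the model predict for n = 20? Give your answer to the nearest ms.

log₂(20) = 4.3219 bits, so RT = 375 + 150 × 4.3219 ≈ 1023.289 ms.

1023 ms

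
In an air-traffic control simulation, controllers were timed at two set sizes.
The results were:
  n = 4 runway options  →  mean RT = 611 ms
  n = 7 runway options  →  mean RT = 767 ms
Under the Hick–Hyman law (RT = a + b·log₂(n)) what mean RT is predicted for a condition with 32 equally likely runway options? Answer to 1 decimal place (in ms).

1190.7 ms

With log₂ n on the abscissa the relation is linear; from the two conditions:
  b = (767 − 611) / (log₂ 7 − log₂ 4) = 156 / (2.8074 − 2) = 193.224 ms/bit
  a = 611 − 193.224 × 2 = 224.553 ms
Then RT(32) = 224.553 + 193.224 × log₂ 32 = 224.553 + 193.224 × 5 ≈ 1190.671 ms.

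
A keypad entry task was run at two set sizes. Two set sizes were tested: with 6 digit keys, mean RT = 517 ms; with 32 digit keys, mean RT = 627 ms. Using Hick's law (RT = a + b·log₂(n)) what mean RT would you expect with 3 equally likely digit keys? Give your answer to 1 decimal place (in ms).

With log₂ n on the abscissa the relation is linear; from the two conditions:
  b = (627 − 517) / (log₂ 32 − log₂ 6) = 110 / (5 − 2.5850) = 45.548 ms/bit
  a = 517 − 45.548 × 2.5850 = 399.260 ms
Then RT(3) = 399.260 + 45.548 × log₂ 3 = 399.260 + 45.548 × 1.5850 ≈ 471.452 ms.

471.5 ms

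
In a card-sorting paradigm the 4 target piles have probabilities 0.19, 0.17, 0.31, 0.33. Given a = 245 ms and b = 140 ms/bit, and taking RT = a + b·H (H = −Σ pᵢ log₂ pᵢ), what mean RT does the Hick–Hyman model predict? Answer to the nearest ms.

517 ms

Entropy contributions −pᵢ log₂ pᵢ: 0.4552, 0.4346, 0.5238, 0.5278; sum H = 1.9414 bits.
RT = a + bH = 245 + 140·1.9414 = 516.80 ms.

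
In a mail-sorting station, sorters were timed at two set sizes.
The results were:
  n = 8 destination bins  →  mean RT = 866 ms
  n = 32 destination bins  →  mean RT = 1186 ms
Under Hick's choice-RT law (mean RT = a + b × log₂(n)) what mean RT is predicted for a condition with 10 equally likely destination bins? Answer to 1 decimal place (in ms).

Solve the two-equation system in a and b:
  b = (1186 − 866) / (log₂ 32 − log₂ 8) = 320 / (5 − 3) = 160.000 ms/bit
  a = 866 − 160.000 × 3 = 386.000 ms
Then RT(10) = 386.000 + 160.000 × log₂ 10 = 386.000 + 160.000 × 3.3219 ≈ 917.508 ms.

917.5 ms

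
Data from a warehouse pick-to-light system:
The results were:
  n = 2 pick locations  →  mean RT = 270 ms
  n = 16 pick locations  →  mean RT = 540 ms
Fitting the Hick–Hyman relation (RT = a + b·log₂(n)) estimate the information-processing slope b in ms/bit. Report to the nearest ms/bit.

90 ms/bit

Slope: b = (540 − 270) / (log₂ 16 − log₂ 2) = 270/3.0000 = 90 ms/bit.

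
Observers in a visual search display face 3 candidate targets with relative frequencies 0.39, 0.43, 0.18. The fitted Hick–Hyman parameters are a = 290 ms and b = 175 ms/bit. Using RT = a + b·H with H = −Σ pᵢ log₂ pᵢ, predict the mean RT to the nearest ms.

552 ms

Entropy contributions −pᵢ log₂ pᵢ: 0.5298, 0.5236, 0.4453; sum H = 1.4987 bits.
RT = a + bH = 290 + 175·1.4987 = 552.27 ms.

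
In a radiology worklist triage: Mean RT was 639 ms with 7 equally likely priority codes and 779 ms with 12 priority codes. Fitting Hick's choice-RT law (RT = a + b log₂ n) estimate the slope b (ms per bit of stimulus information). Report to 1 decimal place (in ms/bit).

180.0 ms/bit

Slope: b = (779 − 639) / (log₂ 12 − log₂ 7) = 140/0.7776 = 180.039 ms/bit.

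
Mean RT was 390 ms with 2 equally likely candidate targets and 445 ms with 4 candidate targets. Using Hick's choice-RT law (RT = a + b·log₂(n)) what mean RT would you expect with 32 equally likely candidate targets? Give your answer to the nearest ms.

RT is linear in log₂ n, so two points fix the line:
  b = (445 − 390) / (log₂ 4 − log₂ 2) = 55 / (2 − 1) = 55 ms/bit
  a = 390 − 55 × 1 = 335 ms
Then RT(32) = 335 + 55 × log₂ 32 = 335 + 55 × 5 ≈ 610.000 ms.

610 ms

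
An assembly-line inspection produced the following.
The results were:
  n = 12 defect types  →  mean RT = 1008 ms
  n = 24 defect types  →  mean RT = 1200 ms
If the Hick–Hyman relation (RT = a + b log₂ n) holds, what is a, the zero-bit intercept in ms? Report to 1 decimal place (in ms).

319.7 ms

The slope on a log₂ axis is (1200 − 1008) / (4.5850 − 3.5850) = 192.000 ms/bit.
a = RT₁ − b·log₂ n₁ = 1008 − 192.000 × 3.5850 = 319.687 ms.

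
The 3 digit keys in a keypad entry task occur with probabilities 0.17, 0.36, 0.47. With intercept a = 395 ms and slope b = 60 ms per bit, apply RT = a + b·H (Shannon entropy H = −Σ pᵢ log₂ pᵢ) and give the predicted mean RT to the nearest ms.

484 ms

Entropy contributions −pᵢ log₂ pᵢ: 0.4346, 0.5306, 0.5120; sum H = 1.4772 bits.
RT = a + bH = 395 + 60·1.4772 = 483.63 ms.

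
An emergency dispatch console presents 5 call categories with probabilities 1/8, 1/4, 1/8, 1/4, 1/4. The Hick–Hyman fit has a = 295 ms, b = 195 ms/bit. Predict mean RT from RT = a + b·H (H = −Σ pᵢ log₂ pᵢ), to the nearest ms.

H = −Σ pᵢ log₂ pᵢ = 0.125·3 + 0.25·2 + 0.125·3 + 0.25·2 + 0.25·2 = 2.250 bits.
RT = 295 + 195 × 2.250 = 733.75 ms.

734 ms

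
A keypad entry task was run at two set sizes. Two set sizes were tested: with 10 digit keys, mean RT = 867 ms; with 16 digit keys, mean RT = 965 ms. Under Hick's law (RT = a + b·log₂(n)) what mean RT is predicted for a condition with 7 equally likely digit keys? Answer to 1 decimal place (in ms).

With log₂ n on the abscissa the relation is linear; from the two conditions:
  b = (965 − 867) / (log₂ 16 − log₂ 10) = 98 / (4 − 3.3219) = 144.527 ms/bit
  a = 867 − 144.527 × 3.3219 = 386.890 ms
Then RT(7) = 386.890 + 144.527 × log₂ 7 = 386.890 + 144.527 × 2.8074 ≈ 792.630 ms.

792.6 ms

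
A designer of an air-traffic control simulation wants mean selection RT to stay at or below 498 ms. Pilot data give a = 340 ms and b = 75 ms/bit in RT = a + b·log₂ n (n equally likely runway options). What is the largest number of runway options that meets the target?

Set 340 + 75·log₂ n ≤ 498 → log₂ n ≤ (498 − 340)/75 = 2.1067.
So n ≤ 2^2.1067 = 4.307; the largest integer n is 4.

4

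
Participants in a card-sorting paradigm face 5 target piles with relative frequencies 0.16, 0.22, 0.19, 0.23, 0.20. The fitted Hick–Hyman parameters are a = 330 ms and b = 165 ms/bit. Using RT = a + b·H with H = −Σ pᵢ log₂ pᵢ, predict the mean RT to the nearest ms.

H = 0.16·log₂(1/0.16) + 0.22·log₂(1/0.22) + 0.19·log₂(1/0.19) + 0.23·log₂(1/0.23) + 0.20·log₂(1/0.20) = 2.3109 bits.
RT = 330 + 165 × 2.3109 = 711.29 ms.

711 ms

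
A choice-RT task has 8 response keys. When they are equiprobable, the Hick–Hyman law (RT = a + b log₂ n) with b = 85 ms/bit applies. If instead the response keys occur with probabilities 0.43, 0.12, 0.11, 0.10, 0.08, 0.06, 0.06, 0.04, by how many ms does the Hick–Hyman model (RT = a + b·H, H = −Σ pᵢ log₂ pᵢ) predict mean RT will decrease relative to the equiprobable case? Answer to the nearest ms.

39 ms

Equiprobable entropy H₀ = log₂ 8 = 3.0000 bits.
Skewed entropy H = −Σ pᵢ log₂ pᵢ = 2.5374 bits.
ΔRT = b·(H₀ − H) = 85 × 0.4626 = 39.32 ms.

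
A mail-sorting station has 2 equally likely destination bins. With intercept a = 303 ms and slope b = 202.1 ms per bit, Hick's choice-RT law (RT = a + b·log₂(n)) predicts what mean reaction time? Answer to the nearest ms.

log₂(2) = 1 bits, so RT = 303 + 202.1 × 1 ≈ 505.100 ms.

505 ms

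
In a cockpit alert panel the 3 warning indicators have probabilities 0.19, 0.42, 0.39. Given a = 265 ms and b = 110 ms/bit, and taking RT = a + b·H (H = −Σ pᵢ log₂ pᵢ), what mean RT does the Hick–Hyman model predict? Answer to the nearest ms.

431 ms

H = 0.19·log₂(1/0.19) + 0.42·log₂(1/0.42) + 0.39·log₂(1/0.39) = 1.5107 bits.
RT = 265 + 110 × 1.5107 = 431.17 ms.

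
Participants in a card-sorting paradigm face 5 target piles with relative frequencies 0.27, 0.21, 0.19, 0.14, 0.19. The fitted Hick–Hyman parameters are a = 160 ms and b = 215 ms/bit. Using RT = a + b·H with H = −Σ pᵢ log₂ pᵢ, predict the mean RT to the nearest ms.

H = 0.27·log₂(1/0.27) + 0.21·log₂(1/0.21) + 0.19·log₂(1/0.19) + 0.14·log₂(1/0.14) + 0.19·log₂(1/0.19) = 2.2904 bits.
RT = 160 + 215 × 2.2904 = 652.44 ms.

652 ms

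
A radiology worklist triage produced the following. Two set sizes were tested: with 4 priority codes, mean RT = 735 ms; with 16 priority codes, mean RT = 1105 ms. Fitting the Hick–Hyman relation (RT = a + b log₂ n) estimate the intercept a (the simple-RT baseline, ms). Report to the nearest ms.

365 ms

b = (RT₂ − RT₁)/(log₂ n₂ − log₂ n₁) = (1105 − 735)/(4 − 2) = 185 ms/bit.
a = RT₁ − b·log₂ n₁ = 735 − 185 × 2 = 365.000 ms.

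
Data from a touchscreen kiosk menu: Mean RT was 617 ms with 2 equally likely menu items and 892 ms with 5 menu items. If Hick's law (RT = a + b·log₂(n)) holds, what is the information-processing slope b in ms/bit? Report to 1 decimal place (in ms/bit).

Slope: b = (892 − 617) / (log₂ 5 − log₂ 2) = 275/1.3219 = 208.029 ms/bit.

208.0 ms/bit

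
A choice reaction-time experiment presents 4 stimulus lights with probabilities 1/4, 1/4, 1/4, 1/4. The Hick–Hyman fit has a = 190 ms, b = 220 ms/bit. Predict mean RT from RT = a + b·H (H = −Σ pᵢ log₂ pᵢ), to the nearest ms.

630 ms

Each term −pᵢ log₂ pᵢ: 0.25·2 + 0.25·2 + 0.25·2 + 0.25·2; summed, H = 2.000 bits.
Mean RT = a + bH = 190 + 220·2.000 = 630.00 ms.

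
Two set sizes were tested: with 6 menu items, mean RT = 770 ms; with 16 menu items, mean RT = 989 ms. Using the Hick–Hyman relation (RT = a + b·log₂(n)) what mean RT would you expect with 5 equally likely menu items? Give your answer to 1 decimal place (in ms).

Solve the two-equation system in a and b:
  b = (989 − 770) / (log₂ 16 − log₂ 6) = 219 / (4 − 2.5850) = 154.766 ms/bit
  a = 770 − 154.766 × 2.5850 = 369.935 ms
Then RT(5) = 369.935 + 154.766 × log₂ 5 = 369.935 + 154.766 × 2.3219 ≈ 729.291 ms.

729.3 ms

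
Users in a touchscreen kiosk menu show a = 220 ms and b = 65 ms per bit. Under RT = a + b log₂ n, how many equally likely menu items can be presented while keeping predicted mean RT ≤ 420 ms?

8

Set 220 + 65·log₂ n ≤ 420 → log₂ n ≤ (420 − 220)/65 = 3.0769.
So n ≤ 2^3.0769 = 8.438; the largest integer n is 8.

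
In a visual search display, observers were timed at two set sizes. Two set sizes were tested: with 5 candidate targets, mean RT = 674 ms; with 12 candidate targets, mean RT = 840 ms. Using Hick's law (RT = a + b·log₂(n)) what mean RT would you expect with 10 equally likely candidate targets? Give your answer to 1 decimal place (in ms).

805.4 ms

With log₂ n on the abscissa the relation is linear; from the two conditions:
  b = (840 − 674) / (log₂ 12 − log₂ 5) = 166 / (3.5850 − 2.3219) = 131.430 ms/bit
  a = 674 − 131.430 × 2.3219 = 368.830 ms
Then RT(10) = 368.830 + 131.430 × log₂ 10 = 368.830 + 131.430 × 3.3219 ≈ 805.430 ms.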